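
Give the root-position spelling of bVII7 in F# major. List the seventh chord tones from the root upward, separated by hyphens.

Scale degree 7 in F# major is E#. bVII7 uses the lowered form, E, taken from F# minor. Building the dominant-seventh chord from the parallel minor on E: E–G#–B–D.

E-G#-B-D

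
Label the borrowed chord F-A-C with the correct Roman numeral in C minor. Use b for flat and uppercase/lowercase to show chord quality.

IV

F is scale degree 4 in C minor. Diatonically C minor has Fm (iv) on that degree; F–A–C is instead the major chord native to C major, so it takes the label IV.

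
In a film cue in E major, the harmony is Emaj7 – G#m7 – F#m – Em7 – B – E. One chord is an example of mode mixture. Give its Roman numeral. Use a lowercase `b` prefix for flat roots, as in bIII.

E major has the diatonic set E, F#m, G#m, A, B, C#m, D#dim. Of the given chords, Emaj7, G#m7, F#m, B and E are diatonic. Em7 (E–G–B–D) doesn't fit — on degree 1 E major would have E (I). Em7 is the degree-1 chord of E minor, so it is the borrowed i7.

i7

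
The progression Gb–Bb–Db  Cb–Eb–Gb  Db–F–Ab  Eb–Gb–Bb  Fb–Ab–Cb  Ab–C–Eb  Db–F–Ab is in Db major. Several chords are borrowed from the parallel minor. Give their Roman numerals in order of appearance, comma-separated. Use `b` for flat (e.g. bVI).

In Db major the diatonic chords are Db, Ebm, Fm, Gb, Ab, Bbm, Cdim. Of the given chords, Gb–Bb–Db = Gb, Db–F–Ab = Db, Eb–Gb–Bb = Ebm and Ab–C–Eb = Ab are diatonic. But Cb–Eb–Gb is foreign: the diatonic vii° on degree 7 is Cdim, whereas Cb comes from Db minor. It is labeled bVII. Fb–Ab–Cb doesn't fit — on degree 3 Db major would have Fm (iii). Fb is the degree-3 chord of Db minor, so it is the borrowed bIII.

bVII, bIII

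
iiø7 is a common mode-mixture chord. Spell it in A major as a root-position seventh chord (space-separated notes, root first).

The root, B, is scale degree 2 — the same note in A major and A minor; only the chord quality changes. Building the half-diminished-seventh chord from the parallel minor on B: B–D–F–A.

B D F A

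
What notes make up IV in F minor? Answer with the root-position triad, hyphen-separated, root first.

Bb-D-F

The root, Bb, is scale degree 4 — the same note in F minor and F major; only the chord quality changes. Building the major chord from the parallel major on Bb: Bb–D–F.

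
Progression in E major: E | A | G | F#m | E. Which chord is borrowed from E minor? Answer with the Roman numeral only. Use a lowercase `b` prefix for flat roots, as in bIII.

In E major the diatonic chords are E, F#m, G#m, A, B, C#m, D#dim. E, A and F#m all belong to that set. G (G–B–D) doesn't fit — on degree 3 E major would have G#m (iii). G is the degree-3 chord of E minor, so it is the borrowed bIII.

bIII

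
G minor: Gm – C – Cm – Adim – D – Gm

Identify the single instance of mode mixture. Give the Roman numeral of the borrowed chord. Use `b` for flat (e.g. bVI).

IV

G minor has the diatonic set Gm, Adim, Bb, Cm, D, Eb, F (with V from harmonic minor). Gm, Cm, Adim and D are all diatonic. C (C–E–G) doesn't fit — on degree 4 G minor would have Cm (iv). C is the degree-4 chord of G major, so it is the borrowed IV.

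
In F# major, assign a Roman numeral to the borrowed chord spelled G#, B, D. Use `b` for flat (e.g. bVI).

ii°

G# is scale degree 2 in F# major. G#–B–D is a diminished chord — the form found in F# minor, not the diatonic ii (G#m). Borrowed into F# major it is written ii°.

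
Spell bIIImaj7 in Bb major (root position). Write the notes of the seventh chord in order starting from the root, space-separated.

Db F Ab C

bIIImaj7 is built on the lowered scale degree 3. In Bb major degree 3 is D; lowered it becomes Db. Stacking thirds in Bb minor on Db gives Db–F–Ab–C.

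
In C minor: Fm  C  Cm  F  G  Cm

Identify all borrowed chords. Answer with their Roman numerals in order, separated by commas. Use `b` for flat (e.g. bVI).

I, IV

C minor has the diatonic set Cm, Ddim, Eb, Fm, G, Ab, Bb (with V from harmonic minor). Of the given chords, Fm, Cm and G are diatonic. C (C–E–G) doesn't fit — on degree 1 C minor would have Cm (i). C is the degree-1 chord of C major, so it is the borrowed I. But F (F–A–C) is foreign: the diatonic iv on degree 4 is Fm, whereas F comes from C major. It is labeled IV.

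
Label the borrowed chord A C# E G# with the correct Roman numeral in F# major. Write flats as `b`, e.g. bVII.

bIIImaj7

The root A is the lowered 3rd scale degree — diatonically F# major has A# there. The diatonic chord on degree 3 would be A#m (iii), but A–C#–E–G# is the major-seventh chord from F# minor. As a borrowed chord it is labeled bIIImaj7.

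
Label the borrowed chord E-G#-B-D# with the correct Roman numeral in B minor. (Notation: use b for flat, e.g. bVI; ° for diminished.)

E is scale degree 4 in B minor. Diatonically B minor has Em (iv) on that degree; E–G#–B–D# is instead the major-seventh chord native to B major, so it takes the label IVmaj7.

IVmaj7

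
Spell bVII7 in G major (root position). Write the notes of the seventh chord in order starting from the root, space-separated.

bVII7 is built on the lowered scale degree 7. In G major degree 7 is F#; lowered it becomes F. In G minor the chord on F is F–A–C–Eb.

F A C Eb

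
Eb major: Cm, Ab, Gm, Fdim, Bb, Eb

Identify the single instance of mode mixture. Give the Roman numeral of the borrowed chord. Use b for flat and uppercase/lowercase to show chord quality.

In Eb major the diatonic chords are Eb, Fm, Gm, Ab, Bb, Cm, Ddim. Cm, Ab, Gm, Bb and Eb all belong to that set. Fdim (F–Ab–Cb) is not: scale degree 2 in Eb major carries Fm (ii). In Eb minor the chord on that degree is Fdim, so here it functions as ii°, borrowed from the parallel minor.

ii°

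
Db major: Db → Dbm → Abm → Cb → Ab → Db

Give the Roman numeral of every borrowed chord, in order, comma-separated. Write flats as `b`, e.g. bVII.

i, v, bVII

Db major has the diatonic set Db, Ebm, Fm, Gb, Ab, Bbm, Cdim. Db and Ab are both diatonic. Dbm (Db–Fb–Ab) is not: scale degree 1 in Db major carries Db (I). In Db minor the chord on that degree is Dbm, so here it functions as i, borrowed from the parallel minor. Abm (Ab–Cb–Eb) doesn't fit — on degree 5 Db major would have Ab (V). Abm is the degree-5 chord of Db minor, so it is the borrowed v. But Cb (Cb–Eb–Gb) is foreign: the diatonic vii° on degree 7 is Cdim, whereas Cb comes from Db minor. It is labeled bVII.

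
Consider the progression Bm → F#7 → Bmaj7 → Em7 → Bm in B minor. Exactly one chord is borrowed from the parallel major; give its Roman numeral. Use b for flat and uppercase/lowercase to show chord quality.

The diatonic triads in B minor (with V from harmonic minor) are Bm, C#dim, D, Em, F#, G, A. Of the given chords, Bm, F#7 and Em7 are diatonic. But Bmaj7 (B–D#–F#–A#) is foreign: the diatonic i on degree 1 is Bm, whereas Bmaj7 comes from B major. It is labeled Imaj7.

Imaj7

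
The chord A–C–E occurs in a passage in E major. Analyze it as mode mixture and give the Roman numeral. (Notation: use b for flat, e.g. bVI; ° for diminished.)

The root A is the diatonic 4th degree of E major; the borrowing shows in the chord quality. Diatonically E major has A (IV) on that degree; A–C–E is instead the minor chord native to E minor, so it takes the label iv.

iv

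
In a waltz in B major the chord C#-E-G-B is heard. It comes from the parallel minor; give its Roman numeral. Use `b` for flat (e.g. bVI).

iiø7

The root C# is the diatonic 2nd degree of B major; the borrowing shows in the chord quality. C#–E–G–B is a half-diminished-seventh chord — the form found in B minor, not the diatonic ii (C#m). Borrowed into B major it is written iiø7.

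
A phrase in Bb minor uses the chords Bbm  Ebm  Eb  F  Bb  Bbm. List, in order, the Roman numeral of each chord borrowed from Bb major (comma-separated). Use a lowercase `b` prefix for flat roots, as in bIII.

IV, I

Bb minor has the diatonic set Bbm, Cdim, Db, Ebm, F, Gb, Ab (with V from harmonic minor). Bbm, Ebm and F are all diatonic. Eb (Eb–G–Bb) doesn't fit — on degree 4 Bb minor would have Ebm (iv). Eb is the degree-4 chord of Bb major, so it is the borrowed IV. But Bb (Bb–D–F) is foreign: the diatonic i on degree 1 is Bbm, whereas Bb comes from Bb major. It is labeled I.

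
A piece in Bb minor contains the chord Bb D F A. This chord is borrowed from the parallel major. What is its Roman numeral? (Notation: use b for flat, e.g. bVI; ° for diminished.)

The root Bb is the diatonic 1st degree of Bb minor; the borrowing shows in the chord quality. Diatonically Bb minor has Bbm (i) on that degree; Bb–D–F–A is instead the major-seventh chord native to Bb major, so it takes the label Imaj7.

Imaj7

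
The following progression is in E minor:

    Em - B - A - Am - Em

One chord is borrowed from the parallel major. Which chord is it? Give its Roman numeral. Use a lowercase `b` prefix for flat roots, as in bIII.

IV

The diatonic triads in E minor (with V from harmonic minor) are Em, F#dim, G, Am, B, C, D. Em, B and Am are all diatonic. A (A–C#–E) is not: scale degree 4 in E minor carries Am (iv). In E major the chord on that degree is A, so here it functions as IV, borrowed from the parallel major.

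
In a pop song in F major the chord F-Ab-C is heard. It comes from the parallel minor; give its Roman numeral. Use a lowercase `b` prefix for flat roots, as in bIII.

F is scale degree 1 in F major. The diatonic chord on degree 1 would be F (I), but F–Ab–C is the minor chord from F minor. As a borrowed chord it is labeled i.

i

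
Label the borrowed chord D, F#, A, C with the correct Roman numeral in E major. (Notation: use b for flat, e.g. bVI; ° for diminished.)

D is the lowered form of scale degree 7 in E major (the diatonic degree 7 is D#). The diatonic chord on degree 7 would be D#dim (vii°), but D–F#–A–C is the dominant-seventh chord from E minor. As a borrowed chord it is labeled bVII7.

bVII7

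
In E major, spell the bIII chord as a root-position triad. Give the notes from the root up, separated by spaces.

The root of bIII is the lowered 3rd degree: G# becomes G. Building the major chord from the parallel minor on G: G–B–D.

G B D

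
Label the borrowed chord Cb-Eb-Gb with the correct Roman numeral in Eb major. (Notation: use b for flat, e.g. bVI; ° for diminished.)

bVI

In Eb major scale degree 6 is C; Cb is its lowered form, from Eb minor. Diatonically Eb major has Cm (vi) on that degree; Cb–Eb–Gb is instead the major chord native to Eb minor, so it takes the label bVI.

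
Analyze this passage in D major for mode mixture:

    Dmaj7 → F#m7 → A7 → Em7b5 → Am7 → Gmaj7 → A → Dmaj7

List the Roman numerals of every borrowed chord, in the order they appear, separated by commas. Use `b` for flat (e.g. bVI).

D major has the diatonic set D, Em, F#m, G, A, Bm, C#dim. Dmaj7, F#m7, A7, Gmaj7 and A all belong to that set. Em7b5 (E–G–Bb–D) doesn't fit — on degree 2 D major would have Em (ii). Em7b5 is the degree-2 chord of D minor, so it is the borrowed iiø7. But Am7 (A–C–E–G) is foreign: the diatonic V on degree 5 is A, whereas Am7 comes from D minor. It is labeled v7.

iiø7, v7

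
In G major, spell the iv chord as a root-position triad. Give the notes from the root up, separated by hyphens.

C-Eb-G

iv is built on scale degree 4, which is C in both G major and its parallel. Building the minor chord from the parallel minor on C: C–Eb–G.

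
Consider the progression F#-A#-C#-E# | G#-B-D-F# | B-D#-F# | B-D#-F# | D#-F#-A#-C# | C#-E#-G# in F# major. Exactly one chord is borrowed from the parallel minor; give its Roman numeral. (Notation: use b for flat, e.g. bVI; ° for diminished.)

iiø7

In F# major the diatonic chords are F#, G#m, A#m, B, C#, D#m, E#dim. Of the given chords, F#–A#–C#–E# = F#maj7, B–D#–F# = B, D#–F#–A#–C# = D#m7 and C#–E#–G# = C# are diatonic. G#–B–D–F# doesn't fit — on degree 2 F# major would have G#m (ii). G#m7b5 is the degree-2 chord of F# minor, so it is the borrowed iiø7.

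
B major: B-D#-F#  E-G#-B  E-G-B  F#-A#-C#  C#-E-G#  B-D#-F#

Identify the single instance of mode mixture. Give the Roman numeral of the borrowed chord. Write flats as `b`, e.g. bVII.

iv

In B major the diatonic chords are B, C#m, D#m, E, F#, G#m, A#dim. Of the given chords, B–D#–F# = B, E–G#–B = E, F#–A#–C# = F# and C#–E–G# = C#m are diatonic. E–G–B doesn't fit — on degree 4 B major would have E (IV). Em is the degree-4 chord of B minor, so it is the borrowed iv.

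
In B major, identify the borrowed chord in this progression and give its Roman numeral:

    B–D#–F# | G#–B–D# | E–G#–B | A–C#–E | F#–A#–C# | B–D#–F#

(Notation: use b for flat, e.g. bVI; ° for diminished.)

In B major the diatonic chords are B, C#m, D#m, E, F#, G#m, A#dim. Of the given chords, B–D#–F# = B, G#–B–D# = G#m, E–G#–B = E and F#–A#–C# = F# are diatonic. A–C#–E is not: scale degree 7 in B major carries A#dim (vii°). In B minor the chord on that degree is A, so here it functions as bVII, borrowed from the parallel minor.

bVII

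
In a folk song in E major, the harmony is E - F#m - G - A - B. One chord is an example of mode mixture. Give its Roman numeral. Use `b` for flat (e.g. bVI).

bIII

E major has the diatonic set E, F#m, G#m, A, B, C#m, D#dim. E, F#m, A and B are all diatonic. But G (G–B–D) is foreign: the diatonic iii on degree 3 is G#m, whereas G comes from E minor. It is labeled bIII.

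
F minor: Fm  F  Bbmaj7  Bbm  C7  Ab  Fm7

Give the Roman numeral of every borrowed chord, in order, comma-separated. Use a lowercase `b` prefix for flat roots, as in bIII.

I, IVmaj7

In F minor (with V from harmonic minor) the diatonic chords are Fm, Gdim, Ab, Bbm, C, Db, Eb. Fm, Bbm, C7, Ab and Fm7 all belong to that set. F (F–A–C) is not: scale degree 1 in F minor carries Fm (i). In F major the chord on that degree is F, so here it functions as I, borrowed from the parallel major. Bbmaj7 (Bb–D–F–A) doesn't fit — on degree 4 F minor would have Bbm (iv). Bbmaj7 is the degree-4 chord of F major, so it is the borrowed IVmaj7.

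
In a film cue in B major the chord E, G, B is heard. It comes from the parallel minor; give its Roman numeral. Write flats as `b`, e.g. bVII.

iv

E is scale degree 4 in B major. The diatonic chord on degree 4 would be E (IV), but E–G–B is the minor chord from B minor. As a borrowed chord it is labeled iv.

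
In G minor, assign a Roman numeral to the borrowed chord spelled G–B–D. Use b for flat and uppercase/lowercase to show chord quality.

I

The root G is the diatonic 1st degree of G minor; the borrowing shows in the chord quality. The diatonic chord on degree 1 would be Gm (i), but G–B–D is the major chord from G major. As a borrowed chord it is labeled I.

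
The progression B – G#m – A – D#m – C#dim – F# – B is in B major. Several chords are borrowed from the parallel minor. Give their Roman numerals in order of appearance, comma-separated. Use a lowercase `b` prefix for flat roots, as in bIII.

B major has the diatonic set B, C#m, D#m, E, F#, G#m, A#dim. B, G#m, D#m and F# are all diatonic. But A (A–C#–E) is foreign: the diatonic vii° on degree 7 is A#dim, whereas A comes from B minor. It is labeled bVII. But C#dim (C#–E–G) is foreign: the diatonic ii on degree 2 is C#m, whereas C#dim comes from B minor. It is labeled ii°.

bVII, ii°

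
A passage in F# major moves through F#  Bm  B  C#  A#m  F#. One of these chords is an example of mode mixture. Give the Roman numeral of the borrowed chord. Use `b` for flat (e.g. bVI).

In F# major the diatonic chords are F#, G#m, A#m, B, C#, D#m, E#dim. F#, B, C# and A#m all belong to that set. Bm (B–D–F#) doesn't fit — on degree 4 F# major would have B (IV). Bm is the degree-4 chord of F# minor, so it is the borrowed iv.

iv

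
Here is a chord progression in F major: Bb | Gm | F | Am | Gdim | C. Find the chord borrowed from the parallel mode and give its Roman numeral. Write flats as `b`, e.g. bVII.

ii°

F major has the diatonic set F, Gm, Am, Bb, C, Dm, Edim. Bb, Gm, F, Am and C all belong to that set. Gdim (G–Bb–Db) doesn't fit — on degree 2 F major would have Gm (ii). Gdim is the degree-2 chord of F minor, so it is the borrowed ii°.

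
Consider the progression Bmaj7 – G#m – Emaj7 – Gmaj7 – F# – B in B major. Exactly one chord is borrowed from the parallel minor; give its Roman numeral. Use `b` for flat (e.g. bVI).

bVImaj7

In B major the diatonic chords are B, C#m, D#m, E, F#, G#m, A#dim. Bmaj7, G#m, Emaj7, F# and B are all diatonic. Gmaj7 (G–B–D–F#) is not: scale degree 6 in B major carries G#m (vi). In B minor the chord on that degree is Gmaj7, so here it functions as bVImaj7, borrowed from the parallel minor.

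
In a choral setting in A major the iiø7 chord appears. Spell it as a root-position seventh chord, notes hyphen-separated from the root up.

iiø7 is built on scale degree 2, which is B in both A major and its parallel. Stacking thirds in A minor on B gives B–D–F–A.

B-D-F-A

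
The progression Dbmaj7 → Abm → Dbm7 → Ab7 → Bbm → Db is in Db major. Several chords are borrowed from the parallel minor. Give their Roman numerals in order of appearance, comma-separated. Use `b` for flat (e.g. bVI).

The diatonic triads in Db major are Db, Ebm, Fm, Gb, Ab, Bbm, Cdim. Dbmaj7, Ab7, Bbm and Db are all diatonic. Abm (Ab–Cb–Eb) doesn't fit — on degree 5 Db major would have Ab (V). Abm is the degree-5 chord of Db minor, so it is the borrowed v. Dbm7 (Db–Fb–Ab–Cb) doesn't fit — on degree 1 Db major would have Db (I). Dbm7 is the degree-1 chord of Db minor, so it is the borrowed i7.

v, i7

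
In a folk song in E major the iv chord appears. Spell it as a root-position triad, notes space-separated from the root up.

The root, A, is scale degree 4 — the same note in E major and E minor; only the chord quality changes. Stacking thirds in E minor on A gives A–C–E.

A C E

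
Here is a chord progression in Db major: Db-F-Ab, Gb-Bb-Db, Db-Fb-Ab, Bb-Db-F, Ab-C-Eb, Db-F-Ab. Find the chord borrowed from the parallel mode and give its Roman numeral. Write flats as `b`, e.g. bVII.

i

The diatonic triads in Db major are Db, Ebm, Fm, Gb, Ab, Bbm, Cdim. Db–F–Ab = Db, Gb–Bb–Db = Gb, Bb–Db–F = Bbm and Ab–C–Eb = Ab are all diatonic. But Db–Fb–Ab is foreign: the diatonic I on degree 1 is Db, whereas Dbm comes from Db minor. It is labeled i.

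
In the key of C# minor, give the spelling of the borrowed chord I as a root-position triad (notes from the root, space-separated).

I is built on scale degree 1, which is C# in both C# minor and its parallel. In C# major the chord on C# is C#–E#–G#.

C# E# G#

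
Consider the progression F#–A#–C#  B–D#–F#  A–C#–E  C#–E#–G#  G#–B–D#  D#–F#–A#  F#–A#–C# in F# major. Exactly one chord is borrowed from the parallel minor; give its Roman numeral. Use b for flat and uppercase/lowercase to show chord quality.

The diatonic triads in F# major are F#, G#m, A#m, B, C#, D#m, E#dim. F#–A#–C# = F#, B–D#–F# = B, C#–E#–G# = C#, G#–B–D# = G#m and D#–F#–A# = D#m all belong to that set. A–C#–E is not: scale degree 3 in F# major carries A#m (iii). In F# minor the chord on that degree is A, so here it functions as bIII, borrowed from the parallel minor.

bIII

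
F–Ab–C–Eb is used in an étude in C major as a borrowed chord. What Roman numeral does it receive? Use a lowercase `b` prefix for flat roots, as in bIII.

F is scale degree 4 in C major. The diatonic chord on degree 4 would be F (IV), but F–Ab–C–Eb is the minor-seventh chord from C minor. As a borrowed chord it is labeled iv7.

iv7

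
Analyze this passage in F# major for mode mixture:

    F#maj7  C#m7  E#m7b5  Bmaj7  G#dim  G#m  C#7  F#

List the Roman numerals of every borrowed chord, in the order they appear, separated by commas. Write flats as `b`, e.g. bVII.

v7, ii°

In F# major the diatonic chords are F#, G#m, A#m, B, C#, D#m, E#dim. F#maj7, E#m7b5, Bmaj7, G#m, C#7 and F# all belong to that set. C#m7 (C#–E–G#–B) doesn't fit — on degree 5 F# major would have C# (V). C#m7 is the degree-5 chord of F# minor, so it is the borrowed v7. G#dim (G#–B–D) doesn't fit — on degree 2 F# major would have G#m (ii). G#dim is the degree-2 chord of F# minor, so it is the borrowed ii°.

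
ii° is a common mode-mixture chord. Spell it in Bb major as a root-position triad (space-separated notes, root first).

ii° is built on scale degree 2, which is C in both Bb major and its parallel. Building the diminished chord from the parallel minor on C: C–Eb–Gb.

C Eb Gb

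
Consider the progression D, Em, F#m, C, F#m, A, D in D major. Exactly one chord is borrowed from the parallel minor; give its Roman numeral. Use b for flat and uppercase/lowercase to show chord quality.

bVII

D major has the diatonic set D, Em, F#m, G, A, Bm, C#dim. D, Em, F#m and A are all diatonic. But C (C–E–G) is foreign: the diatonic vii° on degree 7 is C#dim, whereas C comes from D minor. It is labeled bVII.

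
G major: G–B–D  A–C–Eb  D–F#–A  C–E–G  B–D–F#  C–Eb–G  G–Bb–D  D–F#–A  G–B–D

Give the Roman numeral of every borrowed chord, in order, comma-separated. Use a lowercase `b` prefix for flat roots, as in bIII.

ii°, iv, i

In G major the diatonic chords are G, Am, Bm, C, D, Em, F#dim. G–B–D = G, D–F#–A = D, C–E–G = C and B–D–F# = Bm are all diatonic. A–C–Eb is not: scale degree 2 in G major carries Am (ii). In G minor the chord on that degree is Adim, so here it functions as ii°, borrowed from the parallel minor. C–Eb–G is not: scale degree 4 in G major carries C (IV). In G minor the chord on that degree is Cm, so here it functions as iv, borrowed from the parallel minor. G–Bb–D is not: scale degree 1 in G major carries G (I). In G minor the chord on that degree is Gm, so here it functions as i, borrowed from the parallel minor.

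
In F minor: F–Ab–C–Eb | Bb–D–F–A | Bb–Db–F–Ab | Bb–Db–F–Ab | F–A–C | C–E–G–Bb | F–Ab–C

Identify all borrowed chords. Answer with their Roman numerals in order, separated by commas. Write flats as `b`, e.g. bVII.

IVmaj7, I

The diatonic triads in F minor (with V from harmonic minor) are Fm, Gdim, Ab, Bbm, C, Db, Eb. F–Ab–C–Eb = Fm7, Bb–Db–F–Ab = Bbm7, C–E–G–Bb = C7 and F–Ab–C = Fm all belong to that set. Bb–D–F–A doesn't fit — on degree 4 F minor would have Bbm (iv). Bbmaj7 is the degree-4 chord of F major, so it is the borrowed IVmaj7. F–A–C doesn't fit — on degree 1 F minor would have Fm (i). F is the degree-1 chord of F major, so it is the borrowed I.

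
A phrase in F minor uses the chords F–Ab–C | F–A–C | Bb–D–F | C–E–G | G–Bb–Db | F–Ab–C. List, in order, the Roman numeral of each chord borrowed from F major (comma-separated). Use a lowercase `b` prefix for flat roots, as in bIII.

F minor has the diatonic set Fm, Gdim, Ab, Bbm, C, Db, Eb (with V from harmonic minor). Of the given chords, F–Ab–C = Fm, C–E–G = C and G–Bb–Db = Gdim are diatonic. F–A–C is not: scale degree 1 in F minor carries Fm (i). In F major the chord on that degree is F, so here it functions as I, borrowed from the parallel major. Bb–D–F doesn't fit — on degree 4 F minor would have Bbm (iv). Bb is the degree-4 chord of F major, so it is the borrowed IV.

I, IV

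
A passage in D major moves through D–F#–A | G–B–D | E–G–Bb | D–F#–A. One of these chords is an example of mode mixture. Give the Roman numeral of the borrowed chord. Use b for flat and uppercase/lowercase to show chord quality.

ii°

D major has the diatonic set D, Em, F#m, G, A, Bm, C#dim. Of the given chords, D–F#–A = D and G–B–D = G are diatonic. E–G–Bb is not: scale degree 2 in D major carries Em (ii). In D minor the chord on that degree is Edim, so here it functions as ii°, borrowed from the parallel minor.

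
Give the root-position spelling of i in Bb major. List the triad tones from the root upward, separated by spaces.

The root, Bb, is scale degree 1 — the same note in Bb major and Bb minor; only the chord quality changes. Building the minor chord from the parallel minor on Bb: Bb–Db–F.

Bb Db F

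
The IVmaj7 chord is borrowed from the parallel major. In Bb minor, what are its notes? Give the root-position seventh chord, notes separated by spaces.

IVmaj7 is built on scale degree 4, which is Eb in both Bb minor and its parallel. In Bb major the chord on Eb is Eb–G–Bb–D.

Eb G Bb D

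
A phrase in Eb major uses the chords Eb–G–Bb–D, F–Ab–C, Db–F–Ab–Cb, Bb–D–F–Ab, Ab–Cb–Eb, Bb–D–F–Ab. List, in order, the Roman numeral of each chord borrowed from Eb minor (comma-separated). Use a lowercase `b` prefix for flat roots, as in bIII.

bVII7, iv

The diatonic triads in Eb major are Eb, Fm, Gm, Ab, Bb, Cm, Ddim. Of the given chords, Eb–G–Bb–D = Ebmaj7, F–Ab–C = Fm and Bb–D–F–Ab = Bb7 are diatonic. Db–F–Ab–Cb doesn't fit — on degree 7 Eb major would have Ddim (vii°). Db7 is the degree-7 chord of Eb minor, so it is the borrowed bVII7. Ab–Cb–Eb is not: scale degree 4 in Eb major carries Ab (IV). In Eb minor the chord on that degree is Abm, so here it functions as iv, borrowed from the parallel minor.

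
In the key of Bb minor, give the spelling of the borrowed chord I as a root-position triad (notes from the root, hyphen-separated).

The root, Bb, is scale degree 1 — the same note in Bb minor and Bb major; only the chord quality changes. Stacking thirds in Bb major on Bb gives Bb–D–F.

Bb-D-F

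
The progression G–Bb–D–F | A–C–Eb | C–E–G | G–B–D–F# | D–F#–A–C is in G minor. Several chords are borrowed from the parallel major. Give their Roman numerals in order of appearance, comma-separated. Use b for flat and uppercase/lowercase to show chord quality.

IV, Imaj7

The diatonic triads in G minor (with V from harmonic minor) are Gm, Adim, Bb, Cm, D, Eb, F. G–Bb–D–F = Gm7, A–C–Eb = Adim and D–F#–A–C = D7 all belong to that set. C–E–G doesn't fit — on degree 4 G minor would have Cm (iv). C is the degree-4 chord of G major, so it is the borrowed IV. But G–B–D–F# is foreign: the diatonic i on degree 1 is Gm, whereas Gmaj7 comes from G major. It is labeled Imaj7.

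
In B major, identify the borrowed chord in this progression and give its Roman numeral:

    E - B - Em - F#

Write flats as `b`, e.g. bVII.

In B major the diatonic chords are B, C#m, D#m, E, F#, G#m, A#dim. Of the given chords, E, B and F# are diatonic. Em (E–G–B) is not: scale degree 4 in B major carries E (IV). In B minor the chord on that degree is Em, so here it functions as iv, borrowed from the parallel minor.

iv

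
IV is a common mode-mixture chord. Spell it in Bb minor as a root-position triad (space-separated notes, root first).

The root, Eb, is scale degree 4 — the same note in Bb minor and Bb major; only the chord quality changes. In Bb major the chord on Eb is Eb–G–Bb.

Eb G Bb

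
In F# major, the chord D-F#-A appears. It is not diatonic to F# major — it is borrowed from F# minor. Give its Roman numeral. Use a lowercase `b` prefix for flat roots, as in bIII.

bVI

In F# major scale degree 6 is D#; D is its lowered form, from F# minor. D–F#–A is a major chord — the form found in F# minor, not the diatonic vi (D#m). Borrowed into F# major it is written bVI.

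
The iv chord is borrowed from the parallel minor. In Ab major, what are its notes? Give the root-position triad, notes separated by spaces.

Db Fb Ab

The root, Db, is scale degree 4 — the same note in Ab major and Ab minor; only the chord quality changes. Building the minor chord from the parallel minor on Db: Db–Fb–Ab.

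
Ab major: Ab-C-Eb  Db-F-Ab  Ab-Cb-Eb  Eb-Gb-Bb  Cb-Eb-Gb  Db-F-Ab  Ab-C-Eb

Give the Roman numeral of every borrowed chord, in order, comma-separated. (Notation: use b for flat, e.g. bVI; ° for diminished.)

Ab major has the diatonic set Ab, Bbm, Cm, Db, Eb, Fm, Gdim. Of the given chords, Ab–C–Eb = Ab and Db–F–Ab = Db are diatonic. But Ab–Cb–Eb is foreign: the diatonic I on degree 1 is Ab, whereas Abm comes from Ab minor. It is labeled i. Eb–Gb–Bb doesn't fit — on degree 5 Ab major would have Eb (V). Ebm is the degree-5 chord of Ab minor, so it is the borrowed v. Cb–Eb–Gb doesn't fit — on degree 3 Ab major would have Cm (iii). Cb is the degree-3 chord of Ab minor, so it is the borrowed bIII.

i, v, bIII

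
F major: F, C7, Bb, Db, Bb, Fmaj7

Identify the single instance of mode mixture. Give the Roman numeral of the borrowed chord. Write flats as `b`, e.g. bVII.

bVI

F major has the diatonic set F, Gm, Am, Bb, C, Dm, Edim. F, C7, Bb and Fmaj7 all belong to that set. But Db (Db–F–Ab) is foreign: the diatonic vi on degree 6 is Dm, whereas Db comes from F minor. It is labeled bVI.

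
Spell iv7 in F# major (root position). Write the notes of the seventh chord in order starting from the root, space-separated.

The root, B, is scale degree 4 — the same note in F# major and F# minor; only the chord quality changes. Building the minor-seventh chord from the parallel minor on B: B–D–F#–A.

B D F# A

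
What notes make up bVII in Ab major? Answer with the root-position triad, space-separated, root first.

Scale degree 7 in Ab major is G. bVII uses the lowered form, Gb, taken from Ab minor. Building the major chord from the parallel minor on Gb: Gb–Bb–Db.

Gb Bb Db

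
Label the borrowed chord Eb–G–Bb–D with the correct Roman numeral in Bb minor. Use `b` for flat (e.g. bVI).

IVmaj7

Eb is scale degree 4 in Bb minor. Diatonically Bb minor has Ebm (iv) on that degree; Eb–G–Bb–D is instead the major-seventh chord native to Bb major, so it takes the label IVmaj7.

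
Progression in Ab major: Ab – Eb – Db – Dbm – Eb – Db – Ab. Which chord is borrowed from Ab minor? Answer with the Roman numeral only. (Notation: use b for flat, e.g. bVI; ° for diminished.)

iv

The diatonic triads in Ab major are Ab, Bbm, Cm, Db, Eb, Fm, Gdim. Of the given chords, Ab, Eb and Db are diatonic. Dbm (Db–Fb–Ab) is not: scale degree 4 in Ab major carries Db (IV). In Ab minor the chord on that degree is Dbm, so here it functions as iv, borrowed from the parallel minor.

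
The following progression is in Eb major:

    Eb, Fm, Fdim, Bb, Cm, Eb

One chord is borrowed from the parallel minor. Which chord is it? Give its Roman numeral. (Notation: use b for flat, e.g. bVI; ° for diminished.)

In Eb major the diatonic chords are Eb, Fm, Gm, Ab, Bb, Cm, Ddim. Of the given chords, Eb, Fm, Bb and Cm are diatonic. Fdim (F–Ab–Cb) doesn't fit — on degree 2 Eb major would have Fm (ii). Fdim is the degree-2 chord of Eb minor, so it is the borrowed ii°.

ii°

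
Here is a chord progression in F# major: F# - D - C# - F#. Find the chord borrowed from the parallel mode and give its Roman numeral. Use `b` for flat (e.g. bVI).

bVI

The diatonic triads in F# major are F#, G#m, A#m, B, C#, D#m, E#dim. Of the given chords, F# and C# are diatonic. But D (D–F#–A) is foreign: the diatonic vi on degree 6 is D#m, whereas D comes from F# minor. It is labeled bVI.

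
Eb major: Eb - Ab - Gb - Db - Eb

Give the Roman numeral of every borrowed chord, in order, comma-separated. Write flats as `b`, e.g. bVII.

bIII, bVII

Eb major has the diatonic set Eb, Fm, Gm, Ab, Bb, Cm, Ddim. Of the given chords, Eb and Ab are diatonic. But Gb (Gb–Bb–Db) is foreign: the diatonic iii on degree 3 is Gm, whereas Gb comes from Eb minor. It is labeled bIII. But Db (Db–F–Ab) is foreign: the diatonic vii° on degree 7 is Ddim, whereas Db comes from Eb minor. It is labeled bVII.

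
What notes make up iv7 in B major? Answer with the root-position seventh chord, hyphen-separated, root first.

The root, E, is scale degree 4 — the same note in B major and B minor; only the chord quality changes. In B minor the chord on E is E–G–B–D.

E-G-B-D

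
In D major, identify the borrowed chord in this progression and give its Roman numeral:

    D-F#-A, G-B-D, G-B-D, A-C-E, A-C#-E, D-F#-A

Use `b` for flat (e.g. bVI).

v

The diatonic triads in D major are D, Em, F#m, G, A, Bm, C#dim. D–F#–A = D, G–B–D = G and A–C#–E = A all belong to that set. A–C–E doesn't fit — on degree 5 D major would have A (V). Am is the degree-5 chord of D minor, so it is the borrowed v.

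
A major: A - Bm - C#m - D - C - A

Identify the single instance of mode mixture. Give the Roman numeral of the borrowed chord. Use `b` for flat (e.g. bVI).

bIII

In A major the diatonic chords are A, Bm, C#m, D, E, F#m, G#dim. A, Bm, C#m and D are all diatonic. But C (C–E–G) is foreign: the diatonic iii on degree 3 is C#m, whereas C comes from A minor. It is labeled bIII.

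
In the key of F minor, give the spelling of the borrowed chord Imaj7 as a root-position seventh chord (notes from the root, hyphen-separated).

F-A-C-E

The root, F, is scale degree 1 — the same note in F minor and F major; only the chord quality changes. Stacking thirds in F major on F gives F–A–C–E.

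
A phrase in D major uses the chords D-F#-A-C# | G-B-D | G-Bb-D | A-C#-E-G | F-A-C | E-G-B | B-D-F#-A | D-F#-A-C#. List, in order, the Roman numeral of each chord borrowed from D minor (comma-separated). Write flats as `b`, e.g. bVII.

The diatonic triads in D major are D, Em, F#m, G, A, Bm, C#dim. Of the given chords, D–F#–A–C# = Dmaj7, G–B–D = G, A–C#–E–G = A7, E–G–B = Em and B–D–F#–A = Bm7 are diatonic. G–Bb–D doesn't fit — on degree 4 D major would have G (IV). Gm is the degree-4 chord of D minor, so it is the borrowed iv. But F–A–C is foreign: the diatonic iii on degree 3 is F#m, whereas F comes from D minor. It is labeled bIII.

iv, bIII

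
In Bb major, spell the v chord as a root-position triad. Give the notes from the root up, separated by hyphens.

The root, F, is scale degree 5 — the same note in Bb major and Bb minor; only the chord quality changes. Building the minor chord from the parallel minor on F: F–Ab–C.

F-Ab-C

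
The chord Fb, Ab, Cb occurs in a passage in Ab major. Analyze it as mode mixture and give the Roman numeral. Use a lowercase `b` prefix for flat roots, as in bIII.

bVI

Fb is the lowered form of scale degree 6 in Ab major (the diatonic degree 6 is F). Fb–Ab–Cb is a major chord — the form found in Ab minor, not the diatonic vi (Fm). Borrowed into Ab major it is written bVI.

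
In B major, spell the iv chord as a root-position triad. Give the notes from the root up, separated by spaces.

iv is built on scale degree 4, which is E in both B major and its parallel. Building the minor chord from the parallel minor on E: E–G–B.

E G B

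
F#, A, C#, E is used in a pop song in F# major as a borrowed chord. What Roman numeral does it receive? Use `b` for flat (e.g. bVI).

F# is scale degree 1 in F# major. The diatonic chord on degree 1 would be F# (I), but F#–A–C#–E is the minor-seventh chord from F# minor. As a borrowed chord it is labeled i7.

i7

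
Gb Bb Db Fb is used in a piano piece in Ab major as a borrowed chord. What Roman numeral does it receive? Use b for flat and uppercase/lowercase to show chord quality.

bVII7

Gb is the lowered form of scale degree 7 in Ab major (the diatonic degree 7 is G). Diatonically Ab major has Gdim (vii°) on that degree; Gb–Bb–Db–Fb is instead the dominant-seventh chord native to Ab minor, so it takes the label bVII7.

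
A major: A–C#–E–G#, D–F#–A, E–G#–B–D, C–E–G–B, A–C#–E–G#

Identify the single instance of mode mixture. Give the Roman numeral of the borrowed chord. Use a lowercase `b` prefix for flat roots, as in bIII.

bIIImaj7

The diatonic triads in A major are A, Bm, C#m, D, E, F#m, G#dim. A–C#–E–G# = Amaj7, D–F#–A = D and E–G#–B–D = E7 are all diatonic. But C–E–G–B is foreign: the diatonic iii on degree 3 is C#m, whereas Cmaj7 comes from A minor. It is labeled bIIImaj7.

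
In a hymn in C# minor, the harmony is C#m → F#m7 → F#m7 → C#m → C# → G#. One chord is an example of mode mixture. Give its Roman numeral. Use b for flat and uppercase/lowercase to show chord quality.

I

C# minor has the diatonic set C#m, D#dim, E, F#m, G#, A, B (with V from harmonic minor). C#m, F#m7 and G# all belong to that set. But C# (C#–E#–G#) is foreign: the diatonic i on degree 1 is C#m, whereas C# comes from C# major. It is labeled I.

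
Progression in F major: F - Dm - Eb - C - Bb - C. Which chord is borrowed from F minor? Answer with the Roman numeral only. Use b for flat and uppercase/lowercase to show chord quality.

bVII

The diatonic triads in F major are F, Gm, Am, Bb, C, Dm, Edim. F, Dm, C and Bb are all diatonic. Eb (Eb–G–Bb) is not: scale degree 7 in F major carries Edim (vii°). In F minor the chord on that degree is Eb, so here it functions as bVII, borrowed from the parallel minor.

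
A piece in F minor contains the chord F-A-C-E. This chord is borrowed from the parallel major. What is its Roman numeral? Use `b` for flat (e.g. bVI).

The root F is the diatonic 1st degree of F minor; the borrowing shows in the chord quality. The diatonic chord on degree 1 would be Fm (i), but F–A–C–E is the major-seventh chord from F major. As a borrowed chord it is labeled Imaj7.

Imaj7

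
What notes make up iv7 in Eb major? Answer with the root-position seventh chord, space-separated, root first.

The root, Ab, is scale degree 4 — the same note in Eb major and Eb minor; only the chord quality changes. Building the minor-seventh chord from the parallel minor on Ab: Ab–Cb–Eb–Gb.

Ab Cb Eb Gb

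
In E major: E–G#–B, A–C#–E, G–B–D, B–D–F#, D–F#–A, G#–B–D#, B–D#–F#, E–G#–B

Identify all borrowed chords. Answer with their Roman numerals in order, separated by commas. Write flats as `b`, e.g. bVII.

bIII, v, bVII

The diatonic triads in E major are E, F#m, G#m, A, B, C#m, D#dim. E–G#–B = E, A–C#–E = A, G#–B–D# = G#m and B–D#–F# = B are all diatonic. G–B–D is not: scale degree 3 in E major carries G#m (iii). In E minor the chord on that degree is G, so here it functions as bIII, borrowed from the parallel minor. But B–D–F# is foreign: the diatonic V on degree 5 is B, whereas Bm comes from E minor. It is labeled v. D–F#–A doesn't fit — on degree 7 E major would have D#dim (vii°). D is the degree-7 chord of E minor, so it is the borrowed bVII.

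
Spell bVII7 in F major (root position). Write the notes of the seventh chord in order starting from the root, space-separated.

Eb G Bb Db

Scale degree 7 in F major is E. bVII7 uses the lowered form, Eb, taken from F minor. In F minor the chord on Eb is Eb–G–Bb–Db.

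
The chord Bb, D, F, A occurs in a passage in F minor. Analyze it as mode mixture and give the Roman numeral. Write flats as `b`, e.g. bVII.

IVmaj7

The root Bb is the diatonic 4th degree of F minor; the borrowing shows in the chord quality. Bb–D–F–A is a major-seventh chord — the form found in F major, not the diatonic iv (Bbm). Borrowed into F minor it is written IVmaj7.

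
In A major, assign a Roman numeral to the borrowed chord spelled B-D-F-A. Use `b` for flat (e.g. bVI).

iiø7

B is scale degree 2 in A major. The diatonic chord on degree 2 would be Bm (ii), but B–D–F–A is the half-diminished-seventh chord from A minor. As a borrowed chord it is labeled iiø7.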